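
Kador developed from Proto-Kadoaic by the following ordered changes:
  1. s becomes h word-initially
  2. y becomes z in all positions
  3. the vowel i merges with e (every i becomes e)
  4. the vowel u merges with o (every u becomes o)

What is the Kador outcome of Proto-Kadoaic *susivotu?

hosevoto

Kador: *susivotu > husivotu > husevotu > hosevoto  (by debuccalisation, vowel merger, vowel merger)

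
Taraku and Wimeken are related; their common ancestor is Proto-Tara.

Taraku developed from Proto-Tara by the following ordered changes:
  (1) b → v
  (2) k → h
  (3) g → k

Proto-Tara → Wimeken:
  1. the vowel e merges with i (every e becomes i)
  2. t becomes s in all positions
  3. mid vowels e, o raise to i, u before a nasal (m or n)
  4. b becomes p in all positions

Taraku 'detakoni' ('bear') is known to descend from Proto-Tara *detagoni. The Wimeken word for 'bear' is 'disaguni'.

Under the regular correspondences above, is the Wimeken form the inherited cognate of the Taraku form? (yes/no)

yes

Derive the expected Wimeken reflex of *detagoni:
Wimeken: *detagoni > ditagoni > disagoni > disaguni  (by vowel merger, unconditioned shift, pre-nasal raising)
Wimeken 'disaguni' matches the regular reflex exactly, so the pair is cognate.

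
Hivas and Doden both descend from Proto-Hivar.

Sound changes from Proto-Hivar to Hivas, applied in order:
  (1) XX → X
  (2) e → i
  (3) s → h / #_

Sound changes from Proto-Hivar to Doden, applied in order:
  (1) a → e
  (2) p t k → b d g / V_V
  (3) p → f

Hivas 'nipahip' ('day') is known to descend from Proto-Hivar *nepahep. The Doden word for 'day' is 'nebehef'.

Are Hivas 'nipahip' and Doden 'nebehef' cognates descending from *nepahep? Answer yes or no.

Derive the expected Doden reflex of *nepahep:
Doden: *nepahep > nepehep > nebehep > nebehef  (by vowel merger, intervocalic voicing, unconditioned shift)
Doden 'nebehef' matches the regular reflex exactly, so the pair is cognate.

yes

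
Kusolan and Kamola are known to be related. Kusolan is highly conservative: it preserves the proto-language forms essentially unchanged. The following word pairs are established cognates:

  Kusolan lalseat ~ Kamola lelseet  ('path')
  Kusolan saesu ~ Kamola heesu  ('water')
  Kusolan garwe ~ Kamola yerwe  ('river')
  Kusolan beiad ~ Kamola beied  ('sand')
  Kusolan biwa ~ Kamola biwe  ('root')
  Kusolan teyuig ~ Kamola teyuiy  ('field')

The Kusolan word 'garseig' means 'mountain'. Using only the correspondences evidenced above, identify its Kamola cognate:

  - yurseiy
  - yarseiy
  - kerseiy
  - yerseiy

yerseiy

garwe ~ yerwe — Kusolan g corresponds to Kamola y word-initially before a back vowel.
garwe ~ yerwe — Kusolan a corresponds to Kamola e after a consonant, before r.
teyuig ~ teyuiy — Kusolan g corresponds to Kamola y word-finally.
Applying these to Kusolan 'garseig':
  garseig → yarseig   (g→y word-initially before a back vowel)
  yarseig → yerseig   (a→e after a consonant, before r)
  yerseig → yerseiy   (g→y word-finally)
So the Kamola cognate is 'yerseiy'.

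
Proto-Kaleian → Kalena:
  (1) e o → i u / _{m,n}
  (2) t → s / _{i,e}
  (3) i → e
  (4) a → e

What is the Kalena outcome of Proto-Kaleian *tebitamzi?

sebetemze

Kalena: *tebitamzi
  tebitamzi (rule 1 does not apply)
  tebitamzi → sebitamzi   [palatalisation]
  sebitamzi → sebetamze   [vowel merger]
  sebetamze → sebetemze   [vowel merger]
  giving Kalena sebetemze.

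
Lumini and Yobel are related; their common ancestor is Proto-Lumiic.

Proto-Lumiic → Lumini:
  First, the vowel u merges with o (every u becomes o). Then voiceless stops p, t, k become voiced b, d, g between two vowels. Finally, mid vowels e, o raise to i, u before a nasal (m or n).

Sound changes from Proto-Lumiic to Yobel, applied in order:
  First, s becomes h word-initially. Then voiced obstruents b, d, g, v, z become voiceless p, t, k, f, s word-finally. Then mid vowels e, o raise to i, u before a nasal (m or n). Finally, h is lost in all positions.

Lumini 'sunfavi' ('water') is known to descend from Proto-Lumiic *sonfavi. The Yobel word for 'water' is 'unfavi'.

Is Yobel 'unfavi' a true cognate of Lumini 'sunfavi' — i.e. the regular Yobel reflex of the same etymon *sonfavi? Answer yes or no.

Derive the expected Yobel reflex of *sonfavi:
Yobel: *sonfavi > honfavi > hunfavi > unfavi  (by debuccalisation, pre-nasal raising, h-loss)
Yobel 'unfavi' matches the regular reflex exactly, so the pair is cognate.

yes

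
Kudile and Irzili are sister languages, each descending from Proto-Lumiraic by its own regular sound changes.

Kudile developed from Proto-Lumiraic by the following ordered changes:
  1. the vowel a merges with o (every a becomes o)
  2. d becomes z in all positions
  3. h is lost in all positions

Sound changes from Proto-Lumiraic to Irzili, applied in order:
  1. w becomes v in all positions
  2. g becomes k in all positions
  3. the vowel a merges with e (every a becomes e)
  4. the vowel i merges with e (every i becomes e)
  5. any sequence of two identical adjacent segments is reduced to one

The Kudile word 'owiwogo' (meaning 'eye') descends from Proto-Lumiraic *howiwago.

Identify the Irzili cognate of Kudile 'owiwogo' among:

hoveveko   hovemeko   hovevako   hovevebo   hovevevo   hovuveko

hoveveko

Irzili: *howiwago
  howiwago → hovivago   [unconditioned shift]
  hovivago → hovivako   [unconditioned shift]
  hovivako → hoviveko   [vowel merger]
  hoviveko → hoveveko   [vowel merger]
  hoveveko (rule 5 does not apply)
  giving Irzili hoveveko.
The other candidates each miss or misapply at least one Irzili change.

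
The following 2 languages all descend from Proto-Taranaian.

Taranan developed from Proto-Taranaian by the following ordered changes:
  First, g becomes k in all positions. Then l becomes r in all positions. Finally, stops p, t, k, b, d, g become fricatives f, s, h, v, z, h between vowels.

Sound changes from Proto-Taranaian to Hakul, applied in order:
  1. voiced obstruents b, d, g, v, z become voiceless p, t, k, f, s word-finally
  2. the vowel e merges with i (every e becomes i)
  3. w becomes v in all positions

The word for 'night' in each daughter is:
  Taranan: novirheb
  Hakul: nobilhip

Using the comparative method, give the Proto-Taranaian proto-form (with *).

*nobilheb

Position 3: Taranan has v, Hakul has b. Hakul preserves b here (none of its changes turn any other segment into b), so the proto-segment is *b.
Position 5: Taranan has r, Hakul has l. Hakul preserves l here (none of its changes turn any other segment into l), so the proto-segment is *l.
Verify the candidate proto-form against each daughter:
Taranan: *nobilheb
  nobilheb (rule 1 does not apply)
  nobilheb → nobirheb   [unconditioned shift]
  nobirheb → novirheb   [intervocalic lenition]
  giving Taranan novirheb.
Hakul: start from *nobilheb.
  rule 1 (final devoicing): nobilheb → nobilhep
  rule 2 (vowel merger): nobilhep → nobilhip
  rule 3: no change — nobilhip
  ⇒ Hakul nobilhip
Only *nobilheb yields all of Taranan novirheb, Hakul nobilhip.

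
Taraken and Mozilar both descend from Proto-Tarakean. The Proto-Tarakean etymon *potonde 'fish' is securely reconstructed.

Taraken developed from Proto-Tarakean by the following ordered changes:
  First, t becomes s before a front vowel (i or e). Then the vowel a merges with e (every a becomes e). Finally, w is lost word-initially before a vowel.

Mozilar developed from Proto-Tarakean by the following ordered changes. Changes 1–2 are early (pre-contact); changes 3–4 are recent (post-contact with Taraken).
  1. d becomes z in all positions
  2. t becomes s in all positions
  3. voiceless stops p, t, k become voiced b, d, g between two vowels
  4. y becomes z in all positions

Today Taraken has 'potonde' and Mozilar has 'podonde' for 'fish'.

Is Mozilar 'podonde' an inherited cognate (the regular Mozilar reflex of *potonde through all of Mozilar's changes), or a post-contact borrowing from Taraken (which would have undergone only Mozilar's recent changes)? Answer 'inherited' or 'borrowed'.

borrowed

If inherited, *potonde would pass through all of Mozilar's changes:
Mozilar: *potonde > potonze > posonze  (by unconditioned shift, unconditioned shift)
If borrowed from Taraken 'potonde' after the early changes, it would undergo only the recent ones:
  rule 3 (intervocalic voicing): potonde → podonde
  rule 4 (unconditioned shift): no change (podonde)
  ⇒ as a loan: podonde
Mozilar 'podonde' matches the loan outcome 'podonde', not the inherited 'posonze' — it skipped the early Mozilar changes, so it was borrowed from Taraken.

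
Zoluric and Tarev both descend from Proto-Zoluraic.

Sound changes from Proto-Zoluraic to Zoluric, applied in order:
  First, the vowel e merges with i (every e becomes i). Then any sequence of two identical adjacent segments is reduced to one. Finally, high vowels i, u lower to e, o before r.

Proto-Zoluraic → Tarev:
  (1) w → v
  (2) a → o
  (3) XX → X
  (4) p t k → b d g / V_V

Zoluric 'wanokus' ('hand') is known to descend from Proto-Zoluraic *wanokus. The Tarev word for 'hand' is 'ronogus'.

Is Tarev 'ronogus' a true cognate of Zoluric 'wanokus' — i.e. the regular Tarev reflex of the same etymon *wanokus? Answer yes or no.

no

Derive the expected Tarev reflex of *wanokus:
Tarev: *wanokus
  wanokus → vanokus   [unconditioned shift]
  vanokus → vonokus   [vowel merger]
  vonokus (rule 3 does not apply)
  vonokus → vonogus   [intervocalic voicing]
  giving Tarev vonogus.
The regular Tarev reflex would be 'vonogus', but the attested form is 'ronogus'. The correspondence is irregular, so they are not cognates (the Tarev form has a different source).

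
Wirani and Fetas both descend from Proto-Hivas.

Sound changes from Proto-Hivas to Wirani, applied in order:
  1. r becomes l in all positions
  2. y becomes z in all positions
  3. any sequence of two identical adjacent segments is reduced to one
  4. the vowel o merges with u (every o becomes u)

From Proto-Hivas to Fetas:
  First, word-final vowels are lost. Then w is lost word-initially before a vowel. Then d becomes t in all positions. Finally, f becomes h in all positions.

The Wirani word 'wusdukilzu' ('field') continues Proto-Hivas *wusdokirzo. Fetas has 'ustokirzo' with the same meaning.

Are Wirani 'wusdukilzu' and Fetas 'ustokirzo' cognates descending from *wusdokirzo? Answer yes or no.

no

Derive the expected Fetas reflex of *wusdokirzo:
Fetas: start from *wusdokirzo.
  rule 1 (apocope): wusdokirzo → wusdokirz
  rule 2 (glide loss): wusdokirz → usdokirz
  rule 3 (unconditioned shift): usdokirz → ustokirz
  rule 4: no change — ustokirz
  ⇒ Fetas ustokirz
The regular Fetas reflex would be 'ustokirz', but the attested form is 'ustokirzo'. The correspondence is irregular, so they are not cognates (the Fetas form has a different source).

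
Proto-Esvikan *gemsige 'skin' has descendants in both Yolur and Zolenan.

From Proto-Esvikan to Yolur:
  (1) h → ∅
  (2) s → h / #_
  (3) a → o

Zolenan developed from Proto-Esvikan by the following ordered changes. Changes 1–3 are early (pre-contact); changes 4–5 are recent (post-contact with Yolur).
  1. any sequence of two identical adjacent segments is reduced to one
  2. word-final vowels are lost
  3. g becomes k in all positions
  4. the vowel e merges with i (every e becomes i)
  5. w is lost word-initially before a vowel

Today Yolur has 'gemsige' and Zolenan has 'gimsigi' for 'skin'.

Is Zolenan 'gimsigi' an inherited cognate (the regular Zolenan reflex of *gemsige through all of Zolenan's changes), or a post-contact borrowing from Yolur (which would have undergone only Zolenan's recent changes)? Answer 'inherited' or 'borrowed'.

If inherited, *gemsige would pass through all of Zolenan's changes:
Zolenan: *gemsige
  gemsige (rule 1 does not apply)
  gemsige → gemsig   [apocope]
  gemsig → kemsik   [unconditioned shift]
  kemsik → kimsik   [vowel merger]
  kimsik (rule 5 does not apply)
  giving Zolenan kimsik.
If borrowed from Yolur 'gemsige' after the early changes, it would undergo only the recent ones:
  rule 4 (vowel merger): gemsige → gimsigi
  rule 5 (glide loss): no change (gimsigi)
  ⇒ as a loan: gimsigi
Zolenan 'gimsigi' matches the loan outcome 'gimsigi', not the inherited 'kimsik' — it skipped the early Zolenan changes, so it was borrowed from Yolur.

borrowed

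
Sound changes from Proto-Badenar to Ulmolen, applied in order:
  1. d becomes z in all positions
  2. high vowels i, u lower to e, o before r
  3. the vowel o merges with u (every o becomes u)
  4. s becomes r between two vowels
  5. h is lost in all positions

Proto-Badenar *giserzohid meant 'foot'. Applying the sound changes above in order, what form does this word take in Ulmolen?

Ulmolen: start from *giserzohid.
  rule 1 (unconditioned shift): giserzohid → giserzohiz
  rule 2: no change — giserzohiz
  rule 3 (vowel merger): giserzohiz → giserzuhiz
  rule 4 (rhotacism): giserzuhiz → girerzuhiz
  rule 5 (h-loss): girerzuhiz → girerzuiz
  ⇒ Ulmolen girerzuiz

girerzuiz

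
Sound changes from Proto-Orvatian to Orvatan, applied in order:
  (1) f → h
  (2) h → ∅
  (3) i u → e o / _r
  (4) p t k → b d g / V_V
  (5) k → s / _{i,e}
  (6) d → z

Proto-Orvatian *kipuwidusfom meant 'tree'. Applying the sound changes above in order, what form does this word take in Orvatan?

Orvatan: *kipuwidusfom
  kipuwidusfom → kipuwidushom   [unconditioned shift]
  kipuwidushom → kipuwidusom   [h-loss]
  kipuwidusom (rule 3 does not apply)
  kipuwidusom → kibuwidusom   [intervocalic voicing]
  kibuwidusom → sibuwidusom   [palatalisation]
  sibuwidusom → sibuwizusom   [unconditioned shift]
  giving Orvatan sibuwizusom.

sibuwizusom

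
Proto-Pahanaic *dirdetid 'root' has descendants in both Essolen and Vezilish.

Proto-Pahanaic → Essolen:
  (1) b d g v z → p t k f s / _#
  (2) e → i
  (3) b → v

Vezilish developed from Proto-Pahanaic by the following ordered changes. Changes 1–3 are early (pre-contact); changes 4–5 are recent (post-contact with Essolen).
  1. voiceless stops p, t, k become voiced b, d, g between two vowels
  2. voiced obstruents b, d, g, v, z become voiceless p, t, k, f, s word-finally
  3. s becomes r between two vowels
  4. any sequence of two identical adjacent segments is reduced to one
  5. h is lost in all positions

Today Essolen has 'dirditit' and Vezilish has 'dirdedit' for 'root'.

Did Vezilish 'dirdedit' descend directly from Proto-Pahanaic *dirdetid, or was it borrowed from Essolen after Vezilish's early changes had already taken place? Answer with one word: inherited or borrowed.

If inherited, *dirdetid would pass through all of Vezilish's changes:
Vezilish: *dirdetid
  dirdetid → dirdedid   [intervocalic voicing]
  dirdedid → dirdedit   [final devoicing]
  dirdedit (rule 3 does not apply)
  dirdedit (rule 4 does not apply)
  dirdedit (rule 5 does not apply)
  giving Vezilish dirdedit.
If borrowed from Essolen 'dirditit' after the early changes, it would undergo only the recent ones:
  rule 4 (degemination): no change (dirditit)
  rule 5 (h-loss): no change (dirditit)
  ⇒ as a loan: dirditit
Vezilish 'dirdedit' matches the inherited outcome exactly, so it is an inherited cognate, not a loan.

inherited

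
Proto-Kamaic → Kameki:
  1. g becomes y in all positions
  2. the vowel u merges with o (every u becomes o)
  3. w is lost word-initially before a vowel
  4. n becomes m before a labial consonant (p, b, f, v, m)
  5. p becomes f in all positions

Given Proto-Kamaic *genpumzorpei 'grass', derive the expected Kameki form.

Kameki: start from *genpumzorpei.
  rule 1 (unconditioned shift): genpumzorpei → yenpumzorpei
  rule 2 (vowel merger): yenpumzorpei → yenpomzorpei
  rule 3: no change — yenpomzorpei
  rule 4 (nasal place assimilation): yenpomzorpei → yempomzorpei
  rule 5 (unconditioned shift): yempomzorpei → yemfomzorfei
  ⇒ Kameki yemfomzorfei

yemfomzorfei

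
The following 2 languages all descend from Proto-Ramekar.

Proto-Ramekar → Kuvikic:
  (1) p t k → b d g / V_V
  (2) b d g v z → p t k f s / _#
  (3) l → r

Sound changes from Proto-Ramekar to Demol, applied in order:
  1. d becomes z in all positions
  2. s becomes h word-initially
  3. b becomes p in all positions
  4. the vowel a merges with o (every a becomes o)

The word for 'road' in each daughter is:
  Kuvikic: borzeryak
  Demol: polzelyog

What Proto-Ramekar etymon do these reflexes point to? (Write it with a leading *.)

*bolzelyag

Position 3: Kuvikic has r, Demol has l. Demol preserves l here (none of its changes turn any other segment into l), so the proto-segment is *l.
Position 8: Kuvikic has a, Demol has o. Kuvikic preserves a here (none of its changes turn any other segment into a), so the proto-segment is *a.
Continuing position by position gives *bolzelyag; check it forward:
Kuvikic: start from *bolzelyag.
  rule 1: no change — bolzelyag
  rule 2 (final devoicing): bolzelyag → bolzelyak
  rule 3 (unconditioned shift): bolzelyak → borzeryak
  ⇒ Kuvikic borzeryak
Demol: *bolzelyag
  bolzelyag (rule 1 does not apply)
  bolzelyag (rule 2 does not apply)
  bolzelyag → polzelyag   [unconditioned shift]
  polzelyag → polzelyog   [vowel merger]
  giving Demol polzelyog.
Only *bolzelyag yields all of Kuvikic borzeryak, Demol polzelyog.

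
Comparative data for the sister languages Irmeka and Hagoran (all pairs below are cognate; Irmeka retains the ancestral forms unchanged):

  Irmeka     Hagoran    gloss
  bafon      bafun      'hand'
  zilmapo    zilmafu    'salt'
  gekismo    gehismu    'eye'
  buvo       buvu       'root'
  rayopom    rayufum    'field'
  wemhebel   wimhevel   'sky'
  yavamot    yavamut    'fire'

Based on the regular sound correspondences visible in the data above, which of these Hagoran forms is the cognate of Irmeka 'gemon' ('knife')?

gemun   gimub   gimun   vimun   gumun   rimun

gimun

wemhebel ~ wimhevel — Irmeka e corresponds to Hagoran i after a consonant, before a nasal.
bafon ~ bafun — Irmeka o corresponds to Hagoran u after a consonant, before a nasal.
Applying these to Irmeka 'gemon':
  gemon → gimon   (e→i after a consonant, before a nasal)
  gimon → gimun   (o→u after a consonant, before a nasal)
So the Hagoran cognate is 'gimun'.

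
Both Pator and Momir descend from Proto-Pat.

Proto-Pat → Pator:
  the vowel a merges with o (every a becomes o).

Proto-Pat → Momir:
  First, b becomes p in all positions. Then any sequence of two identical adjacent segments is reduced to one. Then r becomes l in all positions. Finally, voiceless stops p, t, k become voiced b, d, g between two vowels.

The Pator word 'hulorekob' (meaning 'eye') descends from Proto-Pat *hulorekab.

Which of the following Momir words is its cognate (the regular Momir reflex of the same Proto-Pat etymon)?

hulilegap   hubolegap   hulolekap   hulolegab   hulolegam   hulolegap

Momir: *hulorekab > hulorekap > hulolekap > hulolegap  (by unconditioned shift, unconditioned shift, intervocalic voicing)
The other candidates each miss or misapply at least one Momir change.

hulolegap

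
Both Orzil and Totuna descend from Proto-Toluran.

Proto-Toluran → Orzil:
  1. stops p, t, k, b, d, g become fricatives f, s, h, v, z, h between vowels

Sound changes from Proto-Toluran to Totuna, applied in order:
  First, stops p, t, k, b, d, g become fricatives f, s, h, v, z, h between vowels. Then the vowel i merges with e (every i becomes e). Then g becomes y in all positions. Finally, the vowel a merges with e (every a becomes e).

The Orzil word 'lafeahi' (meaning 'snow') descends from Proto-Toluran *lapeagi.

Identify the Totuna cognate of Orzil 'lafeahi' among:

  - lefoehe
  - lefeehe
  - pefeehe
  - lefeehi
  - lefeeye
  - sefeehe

Totuna: *lapeagi
  lapeagi → lafeahi   [intervocalic lenition]
  lafeahi → lafeahe   [vowel merger]
  lafeahe (rule 3 does not apply)
  lafeahe → lefeehe   [vowel merger]
  giving Totuna lefeehe.
Among the options, 'lefeehe' alone shows every Totuna change applied in order.

lefeehe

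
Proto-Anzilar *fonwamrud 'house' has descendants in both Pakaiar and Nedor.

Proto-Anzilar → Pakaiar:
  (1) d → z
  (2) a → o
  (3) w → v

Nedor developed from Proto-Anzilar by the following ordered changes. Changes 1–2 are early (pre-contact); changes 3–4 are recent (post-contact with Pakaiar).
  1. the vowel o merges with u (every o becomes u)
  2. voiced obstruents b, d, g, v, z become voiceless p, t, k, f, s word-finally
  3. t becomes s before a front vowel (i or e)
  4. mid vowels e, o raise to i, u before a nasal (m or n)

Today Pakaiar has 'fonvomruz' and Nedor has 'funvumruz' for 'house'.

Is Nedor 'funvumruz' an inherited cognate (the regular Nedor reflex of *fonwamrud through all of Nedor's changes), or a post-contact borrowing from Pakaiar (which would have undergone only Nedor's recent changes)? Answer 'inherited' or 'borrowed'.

If inherited, *fonwamrud would pass through all of Nedor's changes:
Nedor: *fonwamrud > funwamrud > funwamrut  (by vowel merger, final devoicing)
If borrowed from Pakaiar 'fonvomruz' after the early changes, it would undergo only the recent ones:
  rule 3 (palatalisation): no change (fonvomruz)
  rule 4 (pre-nasal raising): fonvomruz → funvumruz
  ⇒ as a loan: funvumruz
Nedor 'funvumruz' matches the loan outcome 'funvumruz', not the inherited 'funwamrut' — it skipped the early Nedor changes, so it was borrowed from Pakaiar.

borrowed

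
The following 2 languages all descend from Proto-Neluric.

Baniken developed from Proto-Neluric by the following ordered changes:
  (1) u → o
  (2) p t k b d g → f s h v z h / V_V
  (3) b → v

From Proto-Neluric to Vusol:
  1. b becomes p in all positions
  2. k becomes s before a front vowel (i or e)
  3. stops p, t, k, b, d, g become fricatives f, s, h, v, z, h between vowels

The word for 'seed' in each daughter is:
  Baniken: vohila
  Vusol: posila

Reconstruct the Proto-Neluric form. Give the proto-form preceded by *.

Position 3: Baniken has h, Vusol has s. Taking the neighbouring segments as reconstructed: Baniken h could go back to *k or *g or *h; Vusol s could go back to *t or *k or *s — the one source consistent with every daughter is *k.
Position 1: Baniken has v, Vusol has p. Taking the neighbouring segments as reconstructed: Baniken v could go back to *b or *v; Vusol p could go back to *p or *b — the one source consistent with every daughter is *b.
This points to *bokila. Verify forward in each daughter:
Baniken: *bokila
  bokila (rule 1 does not apply)
  bokila → bohila   [intervocalic lenition]
  bohila → vohila   [unconditioned shift]
  giving Baniken vohila.
Vusol: *bokila > pokila > posila  (by unconditioned shift, palatalisation)
*bokila is the unique common source.

*bokila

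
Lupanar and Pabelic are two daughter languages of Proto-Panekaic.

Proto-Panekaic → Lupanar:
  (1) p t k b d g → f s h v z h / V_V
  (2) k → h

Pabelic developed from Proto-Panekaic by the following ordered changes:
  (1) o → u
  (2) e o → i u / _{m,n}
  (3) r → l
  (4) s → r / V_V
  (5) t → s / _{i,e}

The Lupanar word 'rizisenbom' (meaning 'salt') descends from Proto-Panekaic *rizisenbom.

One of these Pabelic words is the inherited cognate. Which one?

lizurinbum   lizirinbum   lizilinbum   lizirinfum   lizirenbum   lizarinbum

Pabelic: start from *rizisenbom.
  rule 1 (vowel merger): rizisenbom → rizisenbum
  rule 2 (pre-nasal raising): rizisenbum → rizisinbum
  rule 3 (unconditioned shift): rizisinbum → lizisinbum
  rule 4 (rhotacism): lizisinbum → lizirinbum
  rule 5: no change — lizirinbum
  ⇒ Pabelic lizirinbum
Among the options, 'lizirinbum' alone shows every Pabelic change applied in order.

lizirinbum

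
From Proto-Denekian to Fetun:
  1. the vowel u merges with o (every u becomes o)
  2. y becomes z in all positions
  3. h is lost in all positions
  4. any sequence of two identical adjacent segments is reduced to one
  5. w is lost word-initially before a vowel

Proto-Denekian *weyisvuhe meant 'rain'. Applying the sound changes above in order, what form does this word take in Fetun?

ezisvoe

Fetun: *weyisvuhe > weyisvohe > wezisvohe > wezisvoe > ezisvoe  (by vowel merger, unconditioned shift, h-loss, glide loss)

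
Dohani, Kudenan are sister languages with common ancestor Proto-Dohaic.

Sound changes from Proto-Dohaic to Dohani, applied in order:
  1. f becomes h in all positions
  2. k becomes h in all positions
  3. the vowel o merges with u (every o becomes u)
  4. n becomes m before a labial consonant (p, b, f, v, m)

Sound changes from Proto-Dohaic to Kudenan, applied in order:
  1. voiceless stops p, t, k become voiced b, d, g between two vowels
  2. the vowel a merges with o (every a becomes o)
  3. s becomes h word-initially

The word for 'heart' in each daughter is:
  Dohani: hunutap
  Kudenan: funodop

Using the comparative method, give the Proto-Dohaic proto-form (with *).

*funotap

Position 4: Dohani has u, Kudenan has o. Taking the neighbouring segments as reconstructed: Dohani u could go back to *o or *u; Kudenan o could go back to *a or *o — the one source consistent with every daughter is *o.
Position 5: Dohani has t, Kudenan has d. Dohani preserves t here (none of its changes turn any other segment into t), so the proto-segment is *t.
Position 1: Dohani has h, Kudenan has f. Kudenan preserves f here (none of its changes turn any other segment into f), so the proto-segment is *f.
Verify the candidate proto-form against each daughter:
Dohani: start from *funotap.
  rule 1 (unconditioned shift): funotap → hunotap
  rule 2: no change — hunotap
  rule 3 (vowel merger): hunotap → hunutap
  rule 4: no change — hunutap
  ⇒ Dohani hunutap
Kudenan: *funotap > funodap > funodop  (by intervocalic voicing, vowel merger)
*funotap is the unique common source.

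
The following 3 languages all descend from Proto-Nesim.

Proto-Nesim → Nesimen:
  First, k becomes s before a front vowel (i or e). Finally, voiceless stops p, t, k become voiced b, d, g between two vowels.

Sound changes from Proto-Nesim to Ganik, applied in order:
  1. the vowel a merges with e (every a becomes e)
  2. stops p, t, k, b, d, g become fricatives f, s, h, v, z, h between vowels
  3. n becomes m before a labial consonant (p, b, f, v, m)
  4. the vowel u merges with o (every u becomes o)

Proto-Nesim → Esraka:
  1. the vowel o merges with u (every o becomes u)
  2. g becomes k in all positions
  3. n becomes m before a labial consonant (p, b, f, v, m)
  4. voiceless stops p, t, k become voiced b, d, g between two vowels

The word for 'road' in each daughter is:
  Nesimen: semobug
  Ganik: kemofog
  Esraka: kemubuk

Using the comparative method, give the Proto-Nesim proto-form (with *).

Position 4: Nesimen has o, Ganik has o, Esraka has u. Nesimen preserves o here (none of its changes turn any other segment into o), so the proto-segment is *o.
Position 5: Nesimen has b, Ganik has f, Esraka has b. Taking the neighbouring segments as reconstructed: Nesimen b could go back to *p or *b; Ganik f could go back to *p or *f; Esraka b could go back to *p or *b — the one source consistent with every daughter is *p.
Position 7: Nesimen has g, Ganik has g, Esraka has k. Ganik preserves g here (none of its changes turn any other segment into g), so the proto-segment is *g.
Continuing position by position gives *kemopug; check it forward:
Nesimen: start from *kemopug.
  rule 1 (palatalisation): kemopug → semopug
  rule 2 (intervocalic voicing): semopug → semobug
  ⇒ Nesimen semobug
Ganik: start from *kemopug.
  rule 1: no change — kemopug
  rule 2 (intervocalic lenition): kemopug → kemofug
  rule 3: no change — kemofug
  rule 4 (vowel merger): kemofug → kemofog
  ⇒ Ganik kemofog
Esraka: *kemopug > kemupug > kemupuk > kemubuk  (by vowel merger, unconditioned shift, intervocalic voicing)
Only *kemopug yields all of Nesimen semobug, Ganik kemofog, Esraka kemubuk.

*kemopug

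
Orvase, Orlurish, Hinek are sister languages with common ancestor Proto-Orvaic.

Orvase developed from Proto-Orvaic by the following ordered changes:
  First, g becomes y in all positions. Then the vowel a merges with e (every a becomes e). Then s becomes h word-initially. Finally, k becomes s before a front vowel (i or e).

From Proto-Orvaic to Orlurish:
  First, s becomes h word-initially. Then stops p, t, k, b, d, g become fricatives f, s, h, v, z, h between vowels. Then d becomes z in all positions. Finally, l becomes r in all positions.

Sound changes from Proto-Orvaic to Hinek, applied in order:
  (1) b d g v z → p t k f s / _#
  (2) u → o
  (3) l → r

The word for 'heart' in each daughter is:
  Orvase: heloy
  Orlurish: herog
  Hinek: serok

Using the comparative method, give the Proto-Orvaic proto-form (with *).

Position 5: Orvase has y, Orlurish has g, Hinek has k. Orlurish preserves g here (none of its changes turn any other segment into g), so the proto-segment is *g.
Position 1: Orvase has h, Orlurish has h, Hinek has s. Taking the neighbouring segments as reconstructed: Orvase h could go back to *s or *h; Orlurish h could go back to *s or *h; Hinek s can only go back to *s — the one source consistent with every daughter is *s.
Continuing position by position gives *selog; check it forward:
Orvase: *selog > seloy > heloy  (by unconditioned shift, debuccalisation)
Orlurish: start from *selog.
  rule 1 (debuccalisation): selog → helog
  rule 2: no change — helog
  rule 3: no change — helog
  rule 4 (unconditioned shift): helog → herog
  ⇒ Orlurish herog
Hinek: start from *selog.
  rule 1 (final devoicing): selog → selok
  rule 2: no change — selok
  rule 3 (unconditioned shift): selok → serok
  ⇒ Hinek serok
No other proto-form is consistent with every reflex, so the reconstruction is *selog.

*selog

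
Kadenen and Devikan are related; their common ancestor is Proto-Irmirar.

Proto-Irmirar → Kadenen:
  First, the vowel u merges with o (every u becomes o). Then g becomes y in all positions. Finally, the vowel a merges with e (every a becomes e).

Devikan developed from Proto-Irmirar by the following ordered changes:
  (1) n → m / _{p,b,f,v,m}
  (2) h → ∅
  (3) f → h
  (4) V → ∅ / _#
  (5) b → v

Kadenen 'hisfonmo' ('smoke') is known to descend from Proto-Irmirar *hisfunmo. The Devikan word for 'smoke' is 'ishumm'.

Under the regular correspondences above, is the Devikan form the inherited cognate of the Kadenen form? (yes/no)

yes

Derive the expected Devikan reflex of *hisfunmo:
Devikan: *hisfunmo
  hisfunmo → hisfummo   [nasal place assimilation]
  hisfummo → isfummo   [h-loss]
  isfummo → ishummo   [unconditioned shift]
  ishummo → ishumm   [apocope]
  ishumm (rule 5 does not apply)
  giving Devikan ishumm.
Devikan 'ishumm' matches the regular reflex exactly, so the pair is cognate.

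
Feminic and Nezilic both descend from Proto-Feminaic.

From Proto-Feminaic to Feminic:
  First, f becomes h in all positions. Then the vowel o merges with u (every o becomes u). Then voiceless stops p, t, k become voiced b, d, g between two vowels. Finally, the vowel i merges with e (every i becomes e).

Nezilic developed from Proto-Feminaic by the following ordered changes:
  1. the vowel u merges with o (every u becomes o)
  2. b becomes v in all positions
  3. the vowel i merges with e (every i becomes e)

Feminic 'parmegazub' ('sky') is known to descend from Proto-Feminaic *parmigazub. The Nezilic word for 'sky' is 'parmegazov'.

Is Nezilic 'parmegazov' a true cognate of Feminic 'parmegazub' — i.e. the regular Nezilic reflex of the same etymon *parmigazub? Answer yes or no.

Derive the expected Nezilic reflex of *parmigazub:
Nezilic: *parmigazub > parmigazob > parmigazov > parmegazov  (by vowel merger, unconditioned shift, vowel merger)
Nezilic 'parmegazov' matches the regular reflex exactly, so the pair is cognate.

yes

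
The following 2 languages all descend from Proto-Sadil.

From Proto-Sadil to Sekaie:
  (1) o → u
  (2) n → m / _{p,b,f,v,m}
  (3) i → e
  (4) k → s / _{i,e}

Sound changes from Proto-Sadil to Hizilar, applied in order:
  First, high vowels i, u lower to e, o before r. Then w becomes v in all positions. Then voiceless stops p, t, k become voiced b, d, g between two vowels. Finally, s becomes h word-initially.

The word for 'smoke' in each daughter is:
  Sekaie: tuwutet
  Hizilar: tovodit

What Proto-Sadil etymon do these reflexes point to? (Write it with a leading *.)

*towotit

Position 4: Sekaie has u, Hizilar has o. Taking the neighbouring segments as reconstructed: Sekaie u could go back to *o or *u; Hizilar o can only go back to *o — the one source consistent with every daughter is *o.
Position 3: Sekaie has w, Hizilar has v. Sekaie preserves w here (none of its changes turn any other segment into w), so the proto-segment is *w.
Position 2: Sekaie has u, Hizilar has o. Taking the neighbouring segments as reconstructed: Sekaie u could go back to *o or *u; Hizilar o can only go back to *o — the one source consistent with every daughter is *o.
Verify the candidate proto-form against each daughter:
Sekaie: start from *towotit.
  rule 1 (vowel merger): towotit → tuwutit
  rule 2: no change — tuwutit
  rule 3 (vowel merger): tuwutit → tuwutet
  rule 4: no change — tuwutet
  ⇒ Sekaie tuwutet
Hizilar: *towotit
  towotit (rule 1 does not apply)
  towotit → tovotit   [unconditioned shift]
  tovotit → tovodit   [intervocalic voicing]
  tovodit (rule 4 does not apply)
  giving Hizilar tovodit.
*towotit is the unique common source.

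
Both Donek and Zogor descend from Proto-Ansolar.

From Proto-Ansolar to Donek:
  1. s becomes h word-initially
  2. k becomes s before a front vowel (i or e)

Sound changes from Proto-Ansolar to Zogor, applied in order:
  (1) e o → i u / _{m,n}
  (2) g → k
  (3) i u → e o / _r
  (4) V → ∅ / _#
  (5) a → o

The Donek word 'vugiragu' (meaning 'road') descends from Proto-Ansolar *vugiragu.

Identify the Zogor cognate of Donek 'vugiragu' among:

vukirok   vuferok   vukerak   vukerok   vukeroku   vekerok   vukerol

vukerok

Zogor: *vugiragu
  vugiragu (rule 1 does not apply)
  vugiragu → vukiraku   [unconditioned shift]
  vukiraku → vukeraku   [pre-rhotic lowering]
  vukeraku → vukerak   [apocope]
  vukerak → vukerok   [vowel merger]
  giving Zogor vukerok.
Only 'vukerok' matches the regular Zogor development of *vugiragu.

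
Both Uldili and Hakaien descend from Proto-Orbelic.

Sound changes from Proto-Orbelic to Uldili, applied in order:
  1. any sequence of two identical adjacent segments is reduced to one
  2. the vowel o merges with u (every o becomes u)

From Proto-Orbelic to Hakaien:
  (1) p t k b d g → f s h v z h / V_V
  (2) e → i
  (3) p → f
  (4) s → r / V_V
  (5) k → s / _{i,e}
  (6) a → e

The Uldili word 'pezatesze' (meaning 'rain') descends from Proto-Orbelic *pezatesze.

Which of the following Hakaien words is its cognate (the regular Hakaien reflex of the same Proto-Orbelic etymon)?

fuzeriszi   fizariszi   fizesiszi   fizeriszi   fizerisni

fizeriszi

Hakaien: start from *pezatesze.
  rule 1 (intervocalic lenition): pezatesze → pezasesze
  rule 2 (vowel merger): pezasesze → pizasiszi
  rule 3 (unconditioned shift): pizasiszi → fizasiszi
  rule 4 (rhotacism): fizasiszi → fizariszi
  rule 5: no change — fizariszi
  rule 6 (vowel merger): fizariszi → fizeriszi
  ⇒ Hakaien fizeriszi
The other candidates each miss or misapply at least one Hakaien change.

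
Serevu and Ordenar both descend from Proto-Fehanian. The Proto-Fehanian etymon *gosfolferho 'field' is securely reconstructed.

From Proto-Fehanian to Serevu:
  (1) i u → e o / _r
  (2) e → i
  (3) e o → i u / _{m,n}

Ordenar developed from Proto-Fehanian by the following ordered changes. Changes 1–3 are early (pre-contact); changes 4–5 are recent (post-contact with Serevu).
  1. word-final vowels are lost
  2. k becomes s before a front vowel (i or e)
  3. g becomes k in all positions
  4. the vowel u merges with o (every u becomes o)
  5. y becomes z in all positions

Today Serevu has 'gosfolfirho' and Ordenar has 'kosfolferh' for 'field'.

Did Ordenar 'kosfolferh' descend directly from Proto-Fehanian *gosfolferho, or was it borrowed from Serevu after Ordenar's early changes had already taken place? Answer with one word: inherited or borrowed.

inherited

If inherited, *gosfolferho would pass through all of Ordenar's changes:
Ordenar: start from *gosfolferho.
  rule 1 (apocope): gosfolferho → gosfolferh
  rule 2: no change — gosfolferh
  rule 3 (unconditioned shift): gosfolferh → kosfolferh
  rule 4: no change — kosfolferh
  rule 5: no change — kosfolferh
  ⇒ Ordenar kosfolferh
If borrowed from Serevu 'gosfolfirho' after the early changes, it would undergo only the recent ones:
  rule 4 (vowel merger): no change (gosfolfirho)
  rule 5 (unconditioned shift): no change (gosfolfirho)
  ⇒ as a loan: gosfolfirho
Ordenar 'kosfolferh' matches the inherited outcome exactly, so it is an inherited cognate, not a loan.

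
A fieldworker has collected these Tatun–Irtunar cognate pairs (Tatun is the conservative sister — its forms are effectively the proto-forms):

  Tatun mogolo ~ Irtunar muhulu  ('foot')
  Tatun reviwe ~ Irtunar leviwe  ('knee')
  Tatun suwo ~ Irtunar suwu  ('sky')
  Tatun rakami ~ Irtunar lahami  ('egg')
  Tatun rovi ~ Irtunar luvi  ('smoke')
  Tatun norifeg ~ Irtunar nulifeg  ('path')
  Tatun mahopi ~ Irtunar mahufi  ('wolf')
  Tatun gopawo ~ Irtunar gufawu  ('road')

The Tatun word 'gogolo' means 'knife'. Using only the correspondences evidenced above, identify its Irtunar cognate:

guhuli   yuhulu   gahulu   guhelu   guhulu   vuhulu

mogolo ~ muhulu — Tatun o corresponds to Irtunar u after a consonant, before a consonant other than r, m, n, p, b, f, v.
mogolo ~ muhulu — Tatun g corresponds to Irtunar h between vowels (before a back vowel).
mogolo ~ muhulu, suwo ~ suwu — Tatun o corresponds to Irtunar u word-finally.
Applying these to Tatun 'gogolo':
  gogolo → gugolo   (o→u after a consonant, before a consonant other than r, m, n, p, b, f, v)
  gugolo → guholo   (g→h between vowels (before a back vowel))
  guholo → guhulo   (o→u after a consonant, before a consonant other than r, m, n, p, b, f, v)
  guhulo → guhulu   (o→u word-finally)
So the Irtunar cognate is 'guhulu'.

guhulu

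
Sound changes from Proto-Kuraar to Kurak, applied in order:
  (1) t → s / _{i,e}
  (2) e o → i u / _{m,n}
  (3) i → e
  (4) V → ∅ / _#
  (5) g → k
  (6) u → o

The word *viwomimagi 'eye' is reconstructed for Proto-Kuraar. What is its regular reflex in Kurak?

vewomemak

Kurak: start from *viwomimagi.
  rule 1: no change — viwomimagi
  rule 2 (pre-nasal raising): viwomimagi → viwumimagi
  rule 3 (vowel merger): viwumimagi → vewumemage
  rule 4 (apocope): vewumemage → vewumemag
  rule 5 (unconditioned shift): vewumemag → vewumemak
  rule 6 (vowel merger): vewumemak → vewomemak
  ⇒ Kurak vewomemak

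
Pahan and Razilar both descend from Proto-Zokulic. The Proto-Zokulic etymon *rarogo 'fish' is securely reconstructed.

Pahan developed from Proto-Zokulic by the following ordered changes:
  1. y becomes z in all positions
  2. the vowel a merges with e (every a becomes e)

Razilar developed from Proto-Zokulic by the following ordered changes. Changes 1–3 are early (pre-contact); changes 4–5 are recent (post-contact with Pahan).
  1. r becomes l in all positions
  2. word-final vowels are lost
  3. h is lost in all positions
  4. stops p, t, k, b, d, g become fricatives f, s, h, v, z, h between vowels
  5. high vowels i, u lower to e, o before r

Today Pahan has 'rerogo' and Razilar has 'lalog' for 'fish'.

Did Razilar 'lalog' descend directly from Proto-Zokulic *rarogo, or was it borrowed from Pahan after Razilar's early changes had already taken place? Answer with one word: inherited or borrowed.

If inherited, *rarogo would pass through all of Razilar's changes:
Razilar: *rarogo > lalogo > lalog  (by unconditioned shift, apocope)
If borrowed from Pahan 'rerogo' after the early changes, it would undergo only the recent ones:
  rule 4 (intervocalic lenition): rerogo → reroho
  rule 5 (pre-rhotic lowering): no change (reroho)
  ⇒ as a loan: reroho
Razilar 'lalog' matches the inherited outcome exactly, so it is an inherited cognate, not a loan.

inherited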